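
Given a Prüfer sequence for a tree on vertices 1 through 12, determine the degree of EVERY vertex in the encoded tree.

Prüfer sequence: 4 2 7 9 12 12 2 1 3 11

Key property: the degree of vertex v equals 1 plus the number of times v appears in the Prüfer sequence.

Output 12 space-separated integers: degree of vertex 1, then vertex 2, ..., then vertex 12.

p_1 = 4: count[4] becomes 1
p_2 = 2: count[2] becomes 1
p_3 = 7: count[7] becomes 1
p_4 = 9: count[9] becomes 1
p_5 = 12: count[12] becomes 1
p_6 = 12: count[12] becomes 2
p_7 = 2: count[2] becomes 2
p_8 = 1: count[1] becomes 1
p_9 = 3: count[3] becomes 1
p_10 = 11: count[11] becomes 1
Degrees (1 + count): deg[1]=1+1=2, deg[2]=1+2=3, deg[3]=1+1=2, deg[4]=1+1=2, deg[5]=1+0=1, deg[6]=1+0=1, deg[7]=1+1=2, deg[8]=1+0=1, deg[9]=1+1=2, deg[10]=1+0=1, deg[11]=1+1=2, deg[12]=1+2=3

Answer: 2 3 2 2 1 1 2 1 2 1 2 3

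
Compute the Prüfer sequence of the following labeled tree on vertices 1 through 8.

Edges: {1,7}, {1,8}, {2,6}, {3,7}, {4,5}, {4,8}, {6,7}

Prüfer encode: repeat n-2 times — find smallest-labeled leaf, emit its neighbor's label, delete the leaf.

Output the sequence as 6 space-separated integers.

Step 1: leaves = {2,3,5}. Remove smallest leaf 2, emit neighbor 6.
Step 2: leaves = {3,5,6}. Remove smallest leaf 3, emit neighbor 7.
Step 3: leaves = {5,6}. Remove smallest leaf 5, emit neighbor 4.
Step 4: leaves = {4,6}. Remove smallest leaf 4, emit neighbor 8.
Step 5: leaves = {6,8}. Remove smallest leaf 6, emit neighbor 7.
Step 6: leaves = {7,8}. Remove smallest leaf 7, emit neighbor 1.
Done: 2 vertices remain (1, 8). Sequence = [6 7 4 8 7 1]

Answer: 6 7 4 8 7 1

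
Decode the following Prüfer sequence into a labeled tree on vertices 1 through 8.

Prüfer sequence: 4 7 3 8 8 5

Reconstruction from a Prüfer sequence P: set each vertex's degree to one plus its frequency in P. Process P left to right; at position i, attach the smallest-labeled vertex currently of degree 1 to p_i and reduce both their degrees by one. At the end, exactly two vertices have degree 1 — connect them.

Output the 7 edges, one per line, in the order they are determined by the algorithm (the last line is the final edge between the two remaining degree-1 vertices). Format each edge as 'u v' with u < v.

Initial degrees: {1:1, 2:1, 3:2, 4:2, 5:2, 6:1, 7:2, 8:3}
Step 1: smallest deg-1 vertex = 1, p_1 = 4. Add edge {1,4}. Now deg[1]=0, deg[4]=1.
Step 2: smallest deg-1 vertex = 2, p_2 = 7. Add edge {2,7}. Now deg[2]=0, deg[7]=1.
Step 3: smallest deg-1 vertex = 4, p_3 = 3. Add edge {3,4}. Now deg[4]=0, deg[3]=1.
Step 4: smallest deg-1 vertex = 3, p_4 = 8. Add edge {3,8}. Now deg[3]=0, deg[8]=2.
Step 5: smallest deg-1 vertex = 6, p_5 = 8. Add edge {6,8}. Now deg[6]=0, deg[8]=1.
Step 6: smallest deg-1 vertex = 7, p_6 = 5. Add edge {5,7}. Now deg[7]=0, deg[5]=1.
Final: two remaining deg-1 vertices are 5, 8. Add edge {5,8}.

Answer: 1 4
2 7
3 4
3 8
6 8
5 7
5 8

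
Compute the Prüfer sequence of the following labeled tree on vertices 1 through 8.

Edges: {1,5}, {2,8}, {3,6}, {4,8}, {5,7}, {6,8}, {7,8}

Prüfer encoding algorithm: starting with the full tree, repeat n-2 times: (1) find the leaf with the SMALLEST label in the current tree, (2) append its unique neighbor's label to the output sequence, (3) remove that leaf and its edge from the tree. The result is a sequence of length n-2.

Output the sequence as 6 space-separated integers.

Step 1: leaves = {1,2,3,4}. Remove smallest leaf 1, emit neighbor 5.
Step 2: leaves = {2,3,4,5}. Remove smallest leaf 2, emit neighbor 8.
Step 3: leaves = {3,4,5}. Remove smallest leaf 3, emit neighbor 6.
Step 4: leaves = {4,5,6}. Remove smallest leaf 4, emit neighbor 8.
Step 5: leaves = {5,6}. Remove smallest leaf 5, emit neighbor 7.
Step 6: leaves = {6,7}. Remove smallest leaf 6, emit neighbor 8.
Done: 2 vertices remain (7, 8). Sequence = [5 8 6 8 7 8]

Answer: 5 8 6 8 7 8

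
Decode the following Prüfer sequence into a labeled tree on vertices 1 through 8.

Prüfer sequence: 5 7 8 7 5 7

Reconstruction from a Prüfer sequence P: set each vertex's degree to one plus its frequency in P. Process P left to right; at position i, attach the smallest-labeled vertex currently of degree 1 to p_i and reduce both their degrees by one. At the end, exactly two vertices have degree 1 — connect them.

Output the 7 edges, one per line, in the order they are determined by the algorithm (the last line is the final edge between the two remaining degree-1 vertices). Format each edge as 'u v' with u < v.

Initial degrees: {1:1, 2:1, 3:1, 4:1, 5:3, 6:1, 7:4, 8:2}
Step 1: smallest deg-1 vertex = 1, p_1 = 5. Add edge {1,5}. Now deg[1]=0, deg[5]=2.
Step 2: smallest deg-1 vertex = 2, p_2 = 7. Add edge {2,7}. Now deg[2]=0, deg[7]=3.
Step 3: smallest deg-1 vertex = 3, p_3 = 8. Add edge {3,8}. Now deg[3]=0, deg[8]=1.
Step 4: smallest deg-1 vertex = 4, p_4 = 7. Add edge {4,7}. Now deg[4]=0, deg[7]=2.
Step 5: smallest deg-1 vertex = 6, p_5 = 5. Add edge {5,6}. Now deg[6]=0, deg[5]=1.
Step 6: smallest deg-1 vertex = 5, p_6 = 7. Add edge {5,7}. Now deg[5]=0, deg[7]=1.
Final: two remaining deg-1 vertices are 7, 8. Add edge {7,8}.

Answer: 1 5
2 7
3 8
4 7
5 6
5 7
7 8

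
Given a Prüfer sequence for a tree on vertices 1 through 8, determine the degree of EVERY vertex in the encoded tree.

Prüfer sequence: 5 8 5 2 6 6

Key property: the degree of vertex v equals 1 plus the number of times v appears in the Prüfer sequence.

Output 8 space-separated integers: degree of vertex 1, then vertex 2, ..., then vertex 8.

p_1 = 5: count[5] becomes 1
p_2 = 8: count[8] becomes 1
p_3 = 5: count[5] becomes 2
p_4 = 2: count[2] becomes 1
p_5 = 6: count[6] becomes 1
p_6 = 6: count[6] becomes 2
Degrees (1 + count): deg[1]=1+0=1, deg[2]=1+1=2, deg[3]=1+0=1, deg[4]=1+0=1, deg[5]=1+2=3, deg[6]=1+2=3, deg[7]=1+0=1, deg[8]=1+1=2

Answer: 1 2 1 1 3 3 1 2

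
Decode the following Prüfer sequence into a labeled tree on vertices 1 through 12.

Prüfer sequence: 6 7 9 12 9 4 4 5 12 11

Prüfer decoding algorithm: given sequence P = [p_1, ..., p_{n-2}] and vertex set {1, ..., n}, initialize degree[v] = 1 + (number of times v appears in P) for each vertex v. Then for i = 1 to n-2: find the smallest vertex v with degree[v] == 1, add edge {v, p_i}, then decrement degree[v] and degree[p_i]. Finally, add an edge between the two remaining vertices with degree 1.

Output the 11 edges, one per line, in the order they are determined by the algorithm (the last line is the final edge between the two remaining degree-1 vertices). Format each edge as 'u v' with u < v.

Initial degrees: {1:1, 2:1, 3:1, 4:3, 5:2, 6:2, 7:2, 8:1, 9:3, 10:1, 11:2, 12:3}
Step 1: smallest deg-1 vertex = 1, p_1 = 6. Add edge {1,6}. Now deg[1]=0, deg[6]=1.
Step 2: smallest deg-1 vertex = 2, p_2 = 7. Add edge {2,7}. Now deg[2]=0, deg[7]=1.
Step 3: smallest deg-1 vertex = 3, p_3 = 9. Add edge {3,9}. Now deg[3]=0, deg[9]=2.
Step 4: smallest deg-1 vertex = 6, p_4 = 12. Add edge {6,12}. Now deg[6]=0, deg[12]=2.
Step 5: smallest deg-1 vertex = 7, p_5 = 9. Add edge {7,9}. Now deg[7]=0, deg[9]=1.
Step 6: smallest deg-1 vertex = 8, p_6 = 4. Add edge {4,8}. Now deg[8]=0, deg[4]=2.
Step 7: smallest deg-1 vertex = 9, p_7 = 4. Add edge {4,9}. Now deg[9]=0, deg[4]=1.
Step 8: smallest deg-1 vertex = 4, p_8 = 5. Add edge {4,5}. Now deg[4]=0, deg[5]=1.
Step 9: smallest deg-1 vertex = 5, p_9 = 12. Add edge {5,12}. Now deg[5]=0, deg[12]=1.
Step 10: smallest deg-1 vertex = 10, p_10 = 11. Add edge {10,11}. Now deg[10]=0, deg[11]=1.
Final: two remaining deg-1 vertices are 11, 12. Add edge {11,12}.

Answer: 1 6
2 7
3 9
6 12
7 9
4 8
4 9
4 5
5 12
10 11
11 12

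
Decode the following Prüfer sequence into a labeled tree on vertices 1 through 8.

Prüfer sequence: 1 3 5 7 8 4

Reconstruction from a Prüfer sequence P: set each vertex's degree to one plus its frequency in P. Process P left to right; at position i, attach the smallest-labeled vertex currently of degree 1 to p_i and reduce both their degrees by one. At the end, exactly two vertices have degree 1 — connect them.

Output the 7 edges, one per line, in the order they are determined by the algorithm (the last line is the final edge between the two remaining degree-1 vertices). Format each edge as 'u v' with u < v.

Initial degrees: {1:2, 2:1, 3:2, 4:2, 5:2, 6:1, 7:2, 8:2}
Step 1: smallest deg-1 vertex = 2, p_1 = 1. Add edge {1,2}. Now deg[2]=0, deg[1]=1.
Step 2: smallest deg-1 vertex = 1, p_2 = 3. Add edge {1,3}. Now deg[1]=0, deg[3]=1.
Step 3: smallest deg-1 vertex = 3, p_3 = 5. Add edge {3,5}. Now deg[3]=0, deg[5]=1.
Step 4: smallest deg-1 vertex = 5, p_4 = 7. Add edge {5,7}. Now deg[5]=0, deg[7]=1.
Step 5: smallest deg-1 vertex = 6, p_5 = 8. Add edge {6,8}. Now deg[6]=0, deg[8]=1.
Step 6: smallest deg-1 vertex = 7, p_6 = 4. Add edge {4,7}. Now deg[7]=0, deg[4]=1.
Final: two remaining deg-1 vertices are 4, 8. Add edge {4,8}.

Answer: 1 2
1 3
3 5
5 7
6 8
4 7
4 8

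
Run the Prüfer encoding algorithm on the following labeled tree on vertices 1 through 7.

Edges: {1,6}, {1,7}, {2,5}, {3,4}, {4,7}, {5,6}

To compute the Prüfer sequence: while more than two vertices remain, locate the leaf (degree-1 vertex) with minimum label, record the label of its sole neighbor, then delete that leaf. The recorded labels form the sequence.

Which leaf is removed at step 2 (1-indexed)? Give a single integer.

Step 1: current leaves = {2,3}. Remove leaf 2 (neighbor: 5).
Step 2: current leaves = {3,5}. Remove leaf 3 (neighbor: 4).

Answer: 3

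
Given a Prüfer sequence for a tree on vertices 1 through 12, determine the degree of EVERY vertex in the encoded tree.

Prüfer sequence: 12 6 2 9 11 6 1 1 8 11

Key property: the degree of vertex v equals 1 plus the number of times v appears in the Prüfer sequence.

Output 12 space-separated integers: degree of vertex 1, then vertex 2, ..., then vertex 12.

p_1 = 12: count[12] becomes 1
p_2 = 6: count[6] becomes 1
p_3 = 2: count[2] becomes 1
p_4 = 9: count[9] becomes 1
p_5 = 11: count[11] becomes 1
p_6 = 6: count[6] becomes 2
p_7 = 1: count[1] becomes 1
p_8 = 1: count[1] becomes 2
p_9 = 8: count[8] becomes 1
p_10 = 11: count[11] becomes 2
Degrees (1 + count): deg[1]=1+2=3, deg[2]=1+1=2, deg[3]=1+0=1, deg[4]=1+0=1, deg[5]=1+0=1, deg[6]=1+2=3, deg[7]=1+0=1, deg[8]=1+1=2, deg[9]=1+1=2, deg[10]=1+0=1, deg[11]=1+2=3, deg[12]=1+1=2

Answer: 3 2 1 1 1 3 1 2 2 1 3 2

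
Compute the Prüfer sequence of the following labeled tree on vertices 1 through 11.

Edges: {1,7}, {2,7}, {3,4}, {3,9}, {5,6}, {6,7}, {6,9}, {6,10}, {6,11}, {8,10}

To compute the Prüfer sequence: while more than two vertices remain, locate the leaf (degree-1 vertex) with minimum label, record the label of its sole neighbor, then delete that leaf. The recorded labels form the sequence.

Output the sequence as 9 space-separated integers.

Step 1: leaves = {1,2,4,5,8,11}. Remove smallest leaf 1, emit neighbor 7.
Step 2: leaves = {2,4,5,8,11}. Remove smallest leaf 2, emit neighbor 7.
Step 3: leaves = {4,5,7,8,11}. Remove smallest leaf 4, emit neighbor 3.
Step 4: leaves = {3,5,7,8,11}. Remove smallest leaf 3, emit neighbor 9.
Step 5: leaves = {5,7,8,9,11}. Remove smallest leaf 5, emit neighbor 6.
Step 6: leaves = {7,8,9,11}. Remove smallest leaf 7, emit neighbor 6.
Step 7: leaves = {8,9,11}. Remove smallest leaf 8, emit neighbor 10.
Step 8: leaves = {9,10,11}. Remove smallest leaf 9, emit neighbor 6.
Step 9: leaves = {10,11}. Remove smallest leaf 10, emit neighbor 6.
Done: 2 vertices remain (6, 11). Sequence = [7 7 3 9 6 6 10 6 6]

Answer: 7 7 3 9 6 6 10 6 6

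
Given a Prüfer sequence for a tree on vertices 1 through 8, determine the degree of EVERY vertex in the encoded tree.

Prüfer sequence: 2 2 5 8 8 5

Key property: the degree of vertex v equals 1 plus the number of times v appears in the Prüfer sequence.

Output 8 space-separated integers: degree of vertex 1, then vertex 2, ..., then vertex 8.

p_1 = 2: count[2] becomes 1
p_2 = 2: count[2] becomes 2
p_3 = 5: count[5] becomes 1
p_4 = 8: count[8] becomes 1
p_5 = 8: count[8] becomes 2
p_6 = 5: count[5] becomes 2
Degrees (1 + count): deg[1]=1+0=1, deg[2]=1+2=3, deg[3]=1+0=1, deg[4]=1+0=1, deg[5]=1+2=3, deg[6]=1+0=1, deg[7]=1+0=1, deg[8]=1+2=3

Answer: 1 3 1 1 3 1 1 3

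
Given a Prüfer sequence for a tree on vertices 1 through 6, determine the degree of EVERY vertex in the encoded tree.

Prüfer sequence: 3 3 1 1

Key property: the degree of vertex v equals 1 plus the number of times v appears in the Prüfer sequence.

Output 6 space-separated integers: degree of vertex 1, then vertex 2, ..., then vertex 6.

p_1 = 3: count[3] becomes 1
p_2 = 3: count[3] becomes 2
p_3 = 1: count[1] becomes 1
p_4 = 1: count[1] becomes 2
Degrees (1 + count): deg[1]=1+2=3, deg[2]=1+0=1, deg[3]=1+2=3, deg[4]=1+0=1, deg[5]=1+0=1, deg[6]=1+0=1

Answer: 3 1 3 1 1 1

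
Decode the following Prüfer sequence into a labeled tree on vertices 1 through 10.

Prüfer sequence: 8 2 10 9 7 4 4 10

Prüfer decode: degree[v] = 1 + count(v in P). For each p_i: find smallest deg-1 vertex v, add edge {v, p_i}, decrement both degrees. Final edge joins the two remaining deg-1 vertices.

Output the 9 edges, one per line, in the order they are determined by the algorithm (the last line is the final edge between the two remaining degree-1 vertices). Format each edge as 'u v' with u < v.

Initial degrees: {1:1, 2:2, 3:1, 4:3, 5:1, 6:1, 7:2, 8:2, 9:2, 10:3}
Step 1: smallest deg-1 vertex = 1, p_1 = 8. Add edge {1,8}. Now deg[1]=0, deg[8]=1.
Step 2: smallest deg-1 vertex = 3, p_2 = 2. Add edge {2,3}. Now deg[3]=0, deg[2]=1.
Step 3: smallest deg-1 vertex = 2, p_3 = 10. Add edge {2,10}. Now deg[2]=0, deg[10]=2.
Step 4: smallest deg-1 vertex = 5, p_4 = 9. Add edge {5,9}. Now deg[5]=0, deg[9]=1.
Step 5: smallest deg-1 vertex = 6, p_5 = 7. Add edge {6,7}. Now deg[6]=0, deg[7]=1.
Step 6: smallest deg-1 vertex = 7, p_6 = 4. Add edge {4,7}. Now deg[7]=0, deg[4]=2.
Step 7: smallest deg-1 vertex = 8, p_7 = 4. Add edge {4,8}. Now deg[8]=0, deg[4]=1.
Step 8: smallest deg-1 vertex = 4, p_8 = 10. Add edge {4,10}. Now deg[4]=0, deg[10]=1.
Final: two remaining deg-1 vertices are 9, 10. Add edge {9,10}.

Answer: 1 8
2 3
2 10
5 9
6 7
4 7
4 8
4 10
9 10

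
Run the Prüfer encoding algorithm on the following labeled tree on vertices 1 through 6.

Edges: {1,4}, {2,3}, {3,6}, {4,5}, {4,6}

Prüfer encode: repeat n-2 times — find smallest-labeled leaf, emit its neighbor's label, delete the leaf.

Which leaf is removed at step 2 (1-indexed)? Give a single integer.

Answer: 2

Derivation:
Step 1: current leaves = {1,2,5}. Remove leaf 1 (neighbor: 4).
Step 2: current leaves = {2,5}. Remove leaf 2 (neighbor: 3).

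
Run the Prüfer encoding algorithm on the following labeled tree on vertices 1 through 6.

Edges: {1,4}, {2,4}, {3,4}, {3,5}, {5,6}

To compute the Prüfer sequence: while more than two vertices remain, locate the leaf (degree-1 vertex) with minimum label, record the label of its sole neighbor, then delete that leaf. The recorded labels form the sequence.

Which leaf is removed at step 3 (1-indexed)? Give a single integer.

Step 1: current leaves = {1,2,6}. Remove leaf 1 (neighbor: 4).
Step 2: current leaves = {2,6}. Remove leaf 2 (neighbor: 4).
Step 3: current leaves = {4,6}. Remove leaf 4 (neighbor: 3).

Answer: 4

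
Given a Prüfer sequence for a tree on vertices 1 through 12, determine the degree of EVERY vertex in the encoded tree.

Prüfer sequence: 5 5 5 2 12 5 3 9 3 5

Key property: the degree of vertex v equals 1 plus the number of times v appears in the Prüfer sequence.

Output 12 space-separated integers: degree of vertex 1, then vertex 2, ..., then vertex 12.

p_1 = 5: count[5] becomes 1
p_2 = 5: count[5] becomes 2
p_3 = 5: count[5] becomes 3
p_4 = 2: count[2] becomes 1
p_5 = 12: count[12] becomes 1
p_6 = 5: count[5] becomes 4
p_7 = 3: count[3] becomes 1
p_8 = 9: count[9] becomes 1
p_9 = 3: count[3] becomes 2
p_10 = 5: count[5] becomes 5
Degrees (1 + count): deg[1]=1+0=1, deg[2]=1+1=2, deg[3]=1+2=3, deg[4]=1+0=1, deg[5]=1+5=6, deg[6]=1+0=1, deg[7]=1+0=1, deg[8]=1+0=1, deg[9]=1+1=2, deg[10]=1+0=1, deg[11]=1+0=1, deg[12]=1+1=2

Answer: 1 2 3 1 6 1 1 1 2 1 1 2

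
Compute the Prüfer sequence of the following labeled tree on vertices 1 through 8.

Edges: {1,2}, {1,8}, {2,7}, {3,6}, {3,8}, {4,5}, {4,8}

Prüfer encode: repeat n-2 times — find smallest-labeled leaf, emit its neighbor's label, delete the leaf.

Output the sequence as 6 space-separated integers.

Answer: 4 8 3 8 2 1

Derivation:
Step 1: leaves = {5,6,7}. Remove smallest leaf 5, emit neighbor 4.
Step 2: leaves = {4,6,7}. Remove smallest leaf 4, emit neighbor 8.
Step 3: leaves = {6,7}. Remove smallest leaf 6, emit neighbor 3.
Step 4: leaves = {3,7}. Remove smallest leaf 3, emit neighbor 8.
Step 5: leaves = {7,8}. Remove smallest leaf 7, emit neighbor 2.
Step 6: leaves = {2,8}. Remove smallest leaf 2, emit neighbor 1.
Done: 2 vertices remain (1, 8). Sequence = [4 8 3 8 2 1]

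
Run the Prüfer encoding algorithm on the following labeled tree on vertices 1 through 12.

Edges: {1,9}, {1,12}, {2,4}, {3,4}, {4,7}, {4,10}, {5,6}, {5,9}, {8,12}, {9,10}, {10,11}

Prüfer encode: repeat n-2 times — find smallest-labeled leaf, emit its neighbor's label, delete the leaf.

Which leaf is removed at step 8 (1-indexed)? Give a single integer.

Answer: 11

Derivation:
Step 1: current leaves = {2,3,6,7,8,11}. Remove leaf 2 (neighbor: 4).
Step 2: current leaves = {3,6,7,8,11}. Remove leaf 3 (neighbor: 4).
Step 3: current leaves = {6,7,8,11}. Remove leaf 6 (neighbor: 5).
Step 4: current leaves = {5,7,8,11}. Remove leaf 5 (neighbor: 9).
Step 5: current leaves = {7,8,11}. Remove leaf 7 (neighbor: 4).
Step 6: current leaves = {4,8,11}. Remove leaf 4 (neighbor: 10).
Step 7: current leaves = {8,11}. Remove leaf 8 (neighbor: 12).
Step 8: current leaves = {11,12}. Remove leaf 11 (neighbor: 10).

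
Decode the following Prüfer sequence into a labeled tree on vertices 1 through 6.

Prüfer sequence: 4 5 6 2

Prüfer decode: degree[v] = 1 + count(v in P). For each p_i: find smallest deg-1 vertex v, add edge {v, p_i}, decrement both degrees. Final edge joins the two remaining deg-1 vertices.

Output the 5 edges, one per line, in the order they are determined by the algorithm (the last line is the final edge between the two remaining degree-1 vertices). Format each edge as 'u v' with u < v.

Answer: 1 4
3 5
4 6
2 5
2 6

Derivation:
Initial degrees: {1:1, 2:2, 3:1, 4:2, 5:2, 6:2}
Step 1: smallest deg-1 vertex = 1, p_1 = 4. Add edge {1,4}. Now deg[1]=0, deg[4]=1.
Step 2: smallest deg-1 vertex = 3, p_2 = 5. Add edge {3,5}. Now deg[3]=0, deg[5]=1.
Step 3: smallest deg-1 vertex = 4, p_3 = 6. Add edge {4,6}. Now deg[4]=0, deg[6]=1.
Step 4: smallest deg-1 vertex = 5, p_4 = 2. Add edge {2,5}. Now deg[5]=0, deg[2]=1.
Final: two remaining deg-1 vertices are 2, 6. Add edge {2,6}.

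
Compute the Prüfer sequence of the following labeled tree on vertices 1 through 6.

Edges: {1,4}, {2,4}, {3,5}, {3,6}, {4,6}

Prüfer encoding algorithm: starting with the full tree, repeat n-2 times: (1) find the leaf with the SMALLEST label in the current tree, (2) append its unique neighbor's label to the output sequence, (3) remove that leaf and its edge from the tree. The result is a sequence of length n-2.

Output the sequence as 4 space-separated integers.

Step 1: leaves = {1,2,5}. Remove smallest leaf 1, emit neighbor 4.
Step 2: leaves = {2,5}. Remove smallest leaf 2, emit neighbor 4.
Step 3: leaves = {4,5}. Remove smallest leaf 4, emit neighbor 6.
Step 4: leaves = {5,6}. Remove smallest leaf 5, emit neighbor 3.
Done: 2 vertices remain (3, 6). Sequence = [4 4 6 3]

Answer: 4 4 6 3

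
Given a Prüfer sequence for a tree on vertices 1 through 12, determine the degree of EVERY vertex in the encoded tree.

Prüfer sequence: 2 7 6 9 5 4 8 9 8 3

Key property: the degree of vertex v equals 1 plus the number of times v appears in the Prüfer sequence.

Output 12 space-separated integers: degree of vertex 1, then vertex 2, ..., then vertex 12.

p_1 = 2: count[2] becomes 1
p_2 = 7: count[7] becomes 1
p_3 = 6: count[6] becomes 1
p_4 = 9: count[9] becomes 1
p_5 = 5: count[5] becomes 1
p_6 = 4: count[4] becomes 1
p_7 = 8: count[8] becomes 1
p_8 = 9: count[9] becomes 2
p_9 = 8: count[8] becomes 2
p_10 = 3: count[3] becomes 1
Degrees (1 + count): deg[1]=1+0=1, deg[2]=1+1=2, deg[3]=1+1=2, deg[4]=1+1=2, deg[5]=1+1=2, deg[6]=1+1=2, deg[7]=1+1=2, deg[8]=1+2=3, deg[9]=1+2=3, deg[10]=1+0=1, deg[11]=1+0=1, deg[12]=1+0=1

Answer: 1 2 2 2 2 2 2 3 3 1 1 1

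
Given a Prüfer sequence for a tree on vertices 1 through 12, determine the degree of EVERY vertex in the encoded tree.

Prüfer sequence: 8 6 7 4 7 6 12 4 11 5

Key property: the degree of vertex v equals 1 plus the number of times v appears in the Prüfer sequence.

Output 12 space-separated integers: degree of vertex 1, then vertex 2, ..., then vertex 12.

p_1 = 8: count[8] becomes 1
p_2 = 6: count[6] becomes 1
p_3 = 7: count[7] becomes 1
p_4 = 4: count[4] becomes 1
p_5 = 7: count[7] becomes 2
p_6 = 6: count[6] becomes 2
p_7 = 12: count[12] becomes 1
p_8 = 4: count[4] becomes 2
p_9 = 11: count[11] becomes 1
p_10 = 5: count[5] becomes 1
Degrees (1 + count): deg[1]=1+0=1, deg[2]=1+0=1, deg[3]=1+0=1, deg[4]=1+2=3, deg[5]=1+1=2, deg[6]=1+2=3, deg[7]=1+2=3, deg[8]=1+1=2, deg[9]=1+0=1, deg[10]=1+0=1, deg[11]=1+1=2, deg[12]=1+1=2

Answer: 1 1 1 3 2 3 3 2 1 1 2 2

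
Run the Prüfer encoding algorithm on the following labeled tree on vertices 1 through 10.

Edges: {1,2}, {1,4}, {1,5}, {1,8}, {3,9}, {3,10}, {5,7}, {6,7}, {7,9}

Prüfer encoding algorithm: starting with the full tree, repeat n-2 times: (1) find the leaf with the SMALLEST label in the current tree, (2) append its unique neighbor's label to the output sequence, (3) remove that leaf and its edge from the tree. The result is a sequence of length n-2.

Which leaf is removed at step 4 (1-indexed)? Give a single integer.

Step 1: current leaves = {2,4,6,8,10}. Remove leaf 2 (neighbor: 1).
Step 2: current leaves = {4,6,8,10}. Remove leaf 4 (neighbor: 1).
Step 3: current leaves = {6,8,10}. Remove leaf 6 (neighbor: 7).
Step 4: current leaves = {8,10}. Remove leaf 8 (neighbor: 1).

Answer: 8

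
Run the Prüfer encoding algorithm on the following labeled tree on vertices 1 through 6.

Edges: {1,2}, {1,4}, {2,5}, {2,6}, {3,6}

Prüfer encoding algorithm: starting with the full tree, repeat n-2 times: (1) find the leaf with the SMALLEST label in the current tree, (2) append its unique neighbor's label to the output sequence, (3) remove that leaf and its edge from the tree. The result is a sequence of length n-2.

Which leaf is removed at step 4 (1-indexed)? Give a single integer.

Step 1: current leaves = {3,4,5}. Remove leaf 3 (neighbor: 6).
Step 2: current leaves = {4,5,6}. Remove leaf 4 (neighbor: 1).
Step 3: current leaves = {1,5,6}. Remove leaf 1 (neighbor: 2).
Step 4: current leaves = {5,6}. Remove leaf 5 (neighbor: 2).

Answer: 5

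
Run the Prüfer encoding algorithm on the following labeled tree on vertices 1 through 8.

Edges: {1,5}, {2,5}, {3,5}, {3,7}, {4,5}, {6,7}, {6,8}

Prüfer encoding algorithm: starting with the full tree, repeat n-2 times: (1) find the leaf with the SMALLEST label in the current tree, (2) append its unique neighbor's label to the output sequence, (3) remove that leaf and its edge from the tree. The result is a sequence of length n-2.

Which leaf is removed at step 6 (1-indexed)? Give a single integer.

Step 1: current leaves = {1,2,4,8}. Remove leaf 1 (neighbor: 5).
Step 2: current leaves = {2,4,8}. Remove leaf 2 (neighbor: 5).
Step 3: current leaves = {4,8}. Remove leaf 4 (neighbor: 5).
Step 4: current leaves = {5,8}. Remove leaf 5 (neighbor: 3).
Step 5: current leaves = {3,8}. Remove leaf 3 (neighbor: 7).
Step 6: current leaves = {7,8}. Remove leaf 7 (neighbor: 6).

Answer: 7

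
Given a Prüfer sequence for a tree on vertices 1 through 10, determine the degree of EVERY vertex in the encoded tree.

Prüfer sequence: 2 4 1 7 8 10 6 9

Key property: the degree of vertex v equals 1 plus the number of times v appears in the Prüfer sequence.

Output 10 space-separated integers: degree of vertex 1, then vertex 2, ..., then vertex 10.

Answer: 2 2 1 2 1 2 2 2 2 2

Derivation:
p_1 = 2: count[2] becomes 1
p_2 = 4: count[4] becomes 1
p_3 = 1: count[1] becomes 1
p_4 = 7: count[7] becomes 1
p_5 = 8: count[8] becomes 1
p_6 = 10: count[10] becomes 1
p_7 = 6: count[6] becomes 1
p_8 = 9: count[9] becomes 1
Degrees (1 + count): deg[1]=1+1=2, deg[2]=1+1=2, deg[3]=1+0=1, deg[4]=1+1=2, deg[5]=1+0=1, deg[6]=1+1=2, deg[7]=1+1=2, deg[8]=1+1=2, deg[9]=1+1=2, deg[10]=1+1=2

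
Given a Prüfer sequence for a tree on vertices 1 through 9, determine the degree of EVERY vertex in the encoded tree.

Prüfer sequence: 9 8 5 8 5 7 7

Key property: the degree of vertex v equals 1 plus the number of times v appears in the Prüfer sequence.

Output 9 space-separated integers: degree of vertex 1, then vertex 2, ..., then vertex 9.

p_1 = 9: count[9] becomes 1
p_2 = 8: count[8] becomes 1
p_3 = 5: count[5] becomes 1
p_4 = 8: count[8] becomes 2
p_5 = 5: count[5] becomes 2
p_6 = 7: count[7] becomes 1
p_7 = 7: count[7] becomes 2
Degrees (1 + count): deg[1]=1+0=1, deg[2]=1+0=1, deg[3]=1+0=1, deg[4]=1+0=1, deg[5]=1+2=3, deg[6]=1+0=1, deg[7]=1+2=3, deg[8]=1+2=3, deg[9]=1+1=2

Answer: 1 1 1 1 3 1 3 3 2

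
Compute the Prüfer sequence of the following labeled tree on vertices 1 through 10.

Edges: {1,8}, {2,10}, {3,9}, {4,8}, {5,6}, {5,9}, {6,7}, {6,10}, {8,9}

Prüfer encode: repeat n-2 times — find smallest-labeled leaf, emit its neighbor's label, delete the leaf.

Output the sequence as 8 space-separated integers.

Answer: 8 10 9 8 6 9 5 6

Derivation:
Step 1: leaves = {1,2,3,4,7}. Remove smallest leaf 1, emit neighbor 8.
Step 2: leaves = {2,3,4,7}. Remove smallest leaf 2, emit neighbor 10.
Step 3: leaves = {3,4,7,10}. Remove smallest leaf 3, emit neighbor 9.
Step 4: leaves = {4,7,10}. Remove smallest leaf 4, emit neighbor 8.
Step 5: leaves = {7,8,10}. Remove smallest leaf 7, emit neighbor 6.
Step 6: leaves = {8,10}. Remove smallest leaf 8, emit neighbor 9.
Step 7: leaves = {9,10}. Remove smallest leaf 9, emit neighbor 5.
Step 8: leaves = {5,10}. Remove smallest leaf 5, emit neighbor 6.
Done: 2 vertices remain (6, 10). Sequence = [8 10 9 8 6 9 5 6]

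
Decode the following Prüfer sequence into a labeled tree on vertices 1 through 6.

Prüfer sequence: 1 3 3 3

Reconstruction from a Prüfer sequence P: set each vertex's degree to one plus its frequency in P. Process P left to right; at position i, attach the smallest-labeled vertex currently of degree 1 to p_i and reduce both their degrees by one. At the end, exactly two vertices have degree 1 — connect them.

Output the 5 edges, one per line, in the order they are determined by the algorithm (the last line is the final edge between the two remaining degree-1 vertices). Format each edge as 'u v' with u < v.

Initial degrees: {1:2, 2:1, 3:4, 4:1, 5:1, 6:1}
Step 1: smallest deg-1 vertex = 2, p_1 = 1. Add edge {1,2}. Now deg[2]=0, deg[1]=1.
Step 2: smallest deg-1 vertex = 1, p_2 = 3. Add edge {1,3}. Now deg[1]=0, deg[3]=3.
Step 3: smallest deg-1 vertex = 4, p_3 = 3. Add edge {3,4}. Now deg[4]=0, deg[3]=2.
Step 4: smallest deg-1 vertex = 5, p_4 = 3. Add edge {3,5}. Now deg[5]=0, deg[3]=1.
Final: two remaining deg-1 vertices are 3, 6. Add edge {3,6}.

Answer: 1 2
1 3
3 4
3 5
3 6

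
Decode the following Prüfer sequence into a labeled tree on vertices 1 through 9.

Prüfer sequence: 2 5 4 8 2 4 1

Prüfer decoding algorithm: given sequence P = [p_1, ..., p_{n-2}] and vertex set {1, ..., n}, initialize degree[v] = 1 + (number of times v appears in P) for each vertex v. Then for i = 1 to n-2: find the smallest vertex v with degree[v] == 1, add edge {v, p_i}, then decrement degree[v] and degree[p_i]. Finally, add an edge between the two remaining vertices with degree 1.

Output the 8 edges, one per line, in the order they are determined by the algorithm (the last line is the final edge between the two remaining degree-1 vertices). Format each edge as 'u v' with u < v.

Answer: 2 3
5 6
4 5
7 8
2 8
2 4
1 4
1 9

Derivation:
Initial degrees: {1:2, 2:3, 3:1, 4:3, 5:2, 6:1, 7:1, 8:2, 9:1}
Step 1: smallest deg-1 vertex = 3, p_1 = 2. Add edge {2,3}. Now deg[3]=0, deg[2]=2.
Step 2: smallest deg-1 vertex = 6, p_2 = 5. Add edge {5,6}. Now deg[6]=0, deg[5]=1.
Step 3: smallest deg-1 vertex = 5, p_3 = 4. Add edge {4,5}. Now deg[5]=0, deg[4]=2.
Step 4: smallest deg-1 vertex = 7, p_4 = 8. Add edge {7,8}. Now deg[7]=0, deg[8]=1.
Step 5: smallest deg-1 vertex = 8, p_5 = 2. Add edge {2,8}. Now deg[8]=0, deg[2]=1.
Step 6: smallest deg-1 vertex = 2, p_6 = 4. Add edge {2,4}. Now deg[2]=0, deg[4]=1.
Step 7: smallest deg-1 vertex = 4, p_7 = 1. Add edge {1,4}. Now deg[4]=0, deg[1]=1.
Final: two remaining deg-1 vertices are 1, 9. Add edge {1,9}.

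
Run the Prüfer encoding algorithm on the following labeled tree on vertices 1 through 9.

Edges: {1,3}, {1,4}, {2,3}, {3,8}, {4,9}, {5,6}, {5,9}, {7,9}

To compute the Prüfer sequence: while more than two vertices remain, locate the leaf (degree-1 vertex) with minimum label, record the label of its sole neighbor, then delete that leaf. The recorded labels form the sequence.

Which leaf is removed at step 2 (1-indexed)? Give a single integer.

Step 1: current leaves = {2,6,7,8}. Remove leaf 2 (neighbor: 3).
Step 2: current leaves = {6,7,8}. Remove leaf 6 (neighbor: 5).

Answer: 6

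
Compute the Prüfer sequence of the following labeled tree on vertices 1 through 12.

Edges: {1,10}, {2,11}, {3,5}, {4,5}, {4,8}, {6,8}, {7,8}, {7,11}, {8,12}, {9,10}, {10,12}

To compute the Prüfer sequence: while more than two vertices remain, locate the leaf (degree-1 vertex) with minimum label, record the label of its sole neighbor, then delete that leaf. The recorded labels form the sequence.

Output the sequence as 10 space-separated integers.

Step 1: leaves = {1,2,3,6,9}. Remove smallest leaf 1, emit neighbor 10.
Step 2: leaves = {2,3,6,9}. Remove smallest leaf 2, emit neighbor 11.
Step 3: leaves = {3,6,9,11}. Remove smallest leaf 3, emit neighbor 5.
Step 4: leaves = {5,6,9,11}. Remove smallest leaf 5, emit neighbor 4.
Step 5: leaves = {4,6,9,11}. Remove smallest leaf 4, emit neighbor 8.
Step 6: leaves = {6,9,11}. Remove smallest leaf 6, emit neighbor 8.
Step 7: leaves = {9,11}. Remove smallest leaf 9, emit neighbor 10.
Step 8: leaves = {10,11}. Remove smallest leaf 10, emit neighbor 12.
Step 9: leaves = {11,12}. Remove smallest leaf 11, emit neighbor 7.
Step 10: leaves = {7,12}. Remove smallest leaf 7, emit neighbor 8.
Done: 2 vertices remain (8, 12). Sequence = [10 11 5 4 8 8 10 12 7 8]

Answer: 10 11 5 4 8 8 10 12 7 8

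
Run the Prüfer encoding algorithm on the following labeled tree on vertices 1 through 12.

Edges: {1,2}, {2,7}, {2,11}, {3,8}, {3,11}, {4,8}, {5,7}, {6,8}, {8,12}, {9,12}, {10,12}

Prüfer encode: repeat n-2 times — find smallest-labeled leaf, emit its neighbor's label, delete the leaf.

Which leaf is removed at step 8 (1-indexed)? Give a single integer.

Answer: 10

Derivation:
Step 1: current leaves = {1,4,5,6,9,10}. Remove leaf 1 (neighbor: 2).
Step 2: current leaves = {4,5,6,9,10}. Remove leaf 4 (neighbor: 8).
Step 3: current leaves = {5,6,9,10}. Remove leaf 5 (neighbor: 7).
Step 4: current leaves = {6,7,9,10}. Remove leaf 6 (neighbor: 8).
Step 5: current leaves = {7,9,10}. Remove leaf 7 (neighbor: 2).
Step 6: current leaves = {2,9,10}. Remove leaf 2 (neighbor: 11).
Step 7: current leaves = {9,10,11}. Remove leaf 9 (neighbor: 12).
Step 8: current leaves = {10,11}. Remove leaf 10 (neighbor: 12).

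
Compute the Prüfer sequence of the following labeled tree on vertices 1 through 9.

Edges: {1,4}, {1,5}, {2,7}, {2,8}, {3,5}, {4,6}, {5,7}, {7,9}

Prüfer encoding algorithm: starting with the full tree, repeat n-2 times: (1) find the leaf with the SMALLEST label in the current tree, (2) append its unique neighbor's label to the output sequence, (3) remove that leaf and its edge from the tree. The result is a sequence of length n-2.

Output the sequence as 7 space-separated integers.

Step 1: leaves = {3,6,8,9}. Remove smallest leaf 3, emit neighbor 5.
Step 2: leaves = {6,8,9}. Remove smallest leaf 6, emit neighbor 4.
Step 3: leaves = {4,8,9}. Remove smallest leaf 4, emit neighbor 1.
Step 4: leaves = {1,8,9}. Remove smallest leaf 1, emit neighbor 5.
Step 5: leaves = {5,8,9}. Remove smallest leaf 5, emit neighbor 7.
Step 6: leaves = {8,9}. Remove smallest leaf 8, emit neighbor 2.
Step 7: leaves = {2,9}. Remove smallest leaf 2, emit neighbor 7.
Done: 2 vertices remain (7, 9). Sequence = [5 4 1 5 7 2 7]

Answer: 5 4 1 5 7 2 7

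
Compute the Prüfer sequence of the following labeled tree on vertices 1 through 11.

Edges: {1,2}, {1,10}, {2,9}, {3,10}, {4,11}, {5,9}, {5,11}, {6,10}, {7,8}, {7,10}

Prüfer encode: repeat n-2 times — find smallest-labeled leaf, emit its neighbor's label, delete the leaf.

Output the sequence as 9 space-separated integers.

Answer: 10 11 10 7 10 1 2 9 5

Derivation:
Step 1: leaves = {3,4,6,8}. Remove smallest leaf 3, emit neighbor 10.
Step 2: leaves = {4,6,8}. Remove smallest leaf 4, emit neighbor 11.
Step 3: leaves = {6,8,11}. Remove smallest leaf 6, emit neighbor 10.
Step 4: leaves = {8,11}. Remove smallest leaf 8, emit neighbor 7.
Step 5: leaves = {7,11}. Remove smallest leaf 7, emit neighbor 10.
Step 6: leaves = {10,11}. Remove smallest leaf 10, emit neighbor 1.
Step 7: leaves = {1,11}. Remove smallest leaf 1, emit neighbor 2.
Step 8: leaves = {2,11}. Remove smallest leaf 2, emit neighbor 9.
Step 9: leaves = {9,11}. Remove smallest leaf 9, emit neighbor 5.
Done: 2 vertices remain (5, 11). Sequence = [10 11 10 7 10 1 2 9 5]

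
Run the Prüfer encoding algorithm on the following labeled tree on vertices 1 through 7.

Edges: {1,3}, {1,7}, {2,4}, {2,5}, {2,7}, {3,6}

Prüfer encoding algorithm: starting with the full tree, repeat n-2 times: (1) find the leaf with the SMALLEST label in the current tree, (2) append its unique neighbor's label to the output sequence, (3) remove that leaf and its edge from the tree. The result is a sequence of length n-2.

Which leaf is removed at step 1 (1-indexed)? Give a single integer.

Answer: 4

Derivation:
Step 1: current leaves = {4,5,6}. Remove leaf 4 (neighbor: 2).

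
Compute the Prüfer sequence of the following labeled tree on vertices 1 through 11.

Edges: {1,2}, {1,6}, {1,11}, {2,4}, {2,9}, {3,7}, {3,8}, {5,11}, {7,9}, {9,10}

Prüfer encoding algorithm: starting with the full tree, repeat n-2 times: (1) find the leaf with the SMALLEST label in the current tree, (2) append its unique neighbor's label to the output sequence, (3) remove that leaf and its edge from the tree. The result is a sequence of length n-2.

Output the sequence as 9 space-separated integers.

Answer: 2 11 1 3 7 9 9 2 1

Derivation:
Step 1: leaves = {4,5,6,8,10}. Remove smallest leaf 4, emit neighbor 2.
Step 2: leaves = {5,6,8,10}. Remove smallest leaf 5, emit neighbor 11.
Step 3: leaves = {6,8,10,11}. Remove smallest leaf 6, emit neighbor 1.
Step 4: leaves = {8,10,11}. Remove smallest leaf 8, emit neighbor 3.
Step 5: leaves = {3,10,11}. Remove smallest leaf 3, emit neighbor 7.
Step 6: leaves = {7,10,11}. Remove smallest leaf 7, emit neighbor 9.
Step 7: leaves = {10,11}. Remove smallest leaf 10, emit neighbor 9.
Step 8: leaves = {9,11}. Remove smallest leaf 9, emit neighbor 2.
Step 9: leaves = {2,11}. Remove smallest leaf 2, emit neighbor 1.
Done: 2 vertices remain (1, 11). Sequence = [2 11 1 3 7 9 9 2 1]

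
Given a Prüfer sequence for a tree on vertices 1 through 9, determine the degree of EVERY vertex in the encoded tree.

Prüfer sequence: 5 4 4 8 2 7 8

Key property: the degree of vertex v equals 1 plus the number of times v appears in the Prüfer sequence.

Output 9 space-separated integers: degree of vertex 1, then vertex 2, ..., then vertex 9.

p_1 = 5: count[5] becomes 1
p_2 = 4: count[4] becomes 1
p_3 = 4: count[4] becomes 2
p_4 = 8: count[8] becomes 1
p_5 = 2: count[2] becomes 1
p_6 = 7: count[7] becomes 1
p_7 = 8: count[8] becomes 2
Degrees (1 + count): deg[1]=1+0=1, deg[2]=1+1=2, deg[3]=1+0=1, deg[4]=1+2=3, deg[5]=1+1=2, deg[6]=1+0=1, deg[7]=1+1=2, deg[8]=1+2=3, deg[9]=1+0=1

Answer: 1 2 1 3 2 1 2 3 1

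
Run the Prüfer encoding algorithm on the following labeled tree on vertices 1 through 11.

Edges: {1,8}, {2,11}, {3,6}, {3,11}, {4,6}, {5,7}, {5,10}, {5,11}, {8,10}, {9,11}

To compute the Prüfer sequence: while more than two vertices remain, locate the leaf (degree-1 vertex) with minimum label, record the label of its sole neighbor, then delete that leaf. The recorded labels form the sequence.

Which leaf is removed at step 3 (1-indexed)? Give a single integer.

Answer: 4

Derivation:
Step 1: current leaves = {1,2,4,7,9}. Remove leaf 1 (neighbor: 8).
Step 2: current leaves = {2,4,7,8,9}. Remove leaf 2 (neighbor: 11).
Step 3: current leaves = {4,7,8,9}. Remove leaf 4 (neighbor: 6).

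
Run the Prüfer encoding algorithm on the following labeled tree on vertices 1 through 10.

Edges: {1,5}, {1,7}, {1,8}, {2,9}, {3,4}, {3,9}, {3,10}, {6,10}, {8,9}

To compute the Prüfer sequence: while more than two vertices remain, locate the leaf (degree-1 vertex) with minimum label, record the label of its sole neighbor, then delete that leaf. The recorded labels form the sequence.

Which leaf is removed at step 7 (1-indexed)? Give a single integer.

Answer: 8

Derivation:
Step 1: current leaves = {2,4,5,6,7}. Remove leaf 2 (neighbor: 9).
Step 2: current leaves = {4,5,6,7}. Remove leaf 4 (neighbor: 3).
Step 3: current leaves = {5,6,7}. Remove leaf 5 (neighbor: 1).
Step 4: current leaves = {6,7}. Remove leaf 6 (neighbor: 10).
Step 5: current leaves = {7,10}. Remove leaf 7 (neighbor: 1).
Step 6: current leaves = {1,10}. Remove leaf 1 (neighbor: 8).
Step 7: current leaves = {8,10}. Remove leaf 8 (neighbor: 9).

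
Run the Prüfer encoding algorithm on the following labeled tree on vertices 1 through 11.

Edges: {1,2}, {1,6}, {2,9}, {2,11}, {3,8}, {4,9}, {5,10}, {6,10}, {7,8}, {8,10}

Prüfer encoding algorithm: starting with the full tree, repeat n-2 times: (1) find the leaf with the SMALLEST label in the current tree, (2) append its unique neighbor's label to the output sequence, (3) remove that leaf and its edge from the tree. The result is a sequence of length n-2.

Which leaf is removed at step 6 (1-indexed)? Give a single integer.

Step 1: current leaves = {3,4,5,7,11}. Remove leaf 3 (neighbor: 8).
Step 2: current leaves = {4,5,7,11}. Remove leaf 4 (neighbor: 9).
Step 3: current leaves = {5,7,9,11}. Remove leaf 5 (neighbor: 10).
Step 4: current leaves = {7,9,11}. Remove leaf 7 (neighbor: 8).
Step 5: current leaves = {8,9,11}. Remove leaf 8 (neighbor: 10).
Step 6: current leaves = {9,10,11}. Remove leaf 9 (neighbor: 2).

Answer: 9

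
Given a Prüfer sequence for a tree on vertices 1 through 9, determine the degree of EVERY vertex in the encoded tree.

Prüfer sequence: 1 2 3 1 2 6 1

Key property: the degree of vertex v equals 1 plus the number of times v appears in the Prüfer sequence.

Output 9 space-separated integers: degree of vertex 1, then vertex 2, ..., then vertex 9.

p_1 = 1: count[1] becomes 1
p_2 = 2: count[2] becomes 1
p_3 = 3: count[3] becomes 1
p_4 = 1: count[1] becomes 2
p_5 = 2: count[2] becomes 2
p_6 = 6: count[6] becomes 1
p_7 = 1: count[1] becomes 3
Degrees (1 + count): deg[1]=1+3=4, deg[2]=1+2=3, deg[3]=1+1=2, deg[4]=1+0=1, deg[5]=1+0=1, deg[6]=1+1=2, deg[7]=1+0=1, deg[8]=1+0=1, deg[9]=1+0=1

Answer: 4 3 2 1 1 2 1 1 1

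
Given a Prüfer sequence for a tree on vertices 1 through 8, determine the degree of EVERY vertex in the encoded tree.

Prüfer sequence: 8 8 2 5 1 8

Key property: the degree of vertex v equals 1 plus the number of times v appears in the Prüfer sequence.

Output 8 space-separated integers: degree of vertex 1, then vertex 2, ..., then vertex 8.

Answer: 2 2 1 1 2 1 1 4

Derivation:
p_1 = 8: count[8] becomes 1
p_2 = 8: count[8] becomes 2
p_3 = 2: count[2] becomes 1
p_4 = 5: count[5] becomes 1
p_5 = 1: count[1] becomes 1
p_6 = 8: count[8] becomes 3
Degrees (1 + count): deg[1]=1+1=2, deg[2]=1+1=2, deg[3]=1+0=1, deg[4]=1+0=1, deg[5]=1+1=2, deg[6]=1+0=1, deg[7]=1+0=1, deg[8]=1+3=4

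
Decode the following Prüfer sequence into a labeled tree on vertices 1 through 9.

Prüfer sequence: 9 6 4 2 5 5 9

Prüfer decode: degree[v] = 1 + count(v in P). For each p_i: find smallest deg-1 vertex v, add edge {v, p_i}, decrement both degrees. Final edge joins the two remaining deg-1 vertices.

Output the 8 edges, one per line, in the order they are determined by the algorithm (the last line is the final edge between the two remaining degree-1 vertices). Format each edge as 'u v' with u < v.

Initial degrees: {1:1, 2:2, 3:1, 4:2, 5:3, 6:2, 7:1, 8:1, 9:3}
Step 1: smallest deg-1 vertex = 1, p_1 = 9. Add edge {1,9}. Now deg[1]=0, deg[9]=2.
Step 2: smallest deg-1 vertex = 3, p_2 = 6. Add edge {3,6}. Now deg[3]=0, deg[6]=1.
Step 3: smallest deg-1 vertex = 6, p_3 = 4. Add edge {4,6}. Now deg[6]=0, deg[4]=1.
Step 4: smallest deg-1 vertex = 4, p_4 = 2. Add edge {2,4}. Now deg[4]=0, deg[2]=1.
Step 5: smallest deg-1 vertex = 2, p_5 = 5. Add edge {2,5}. Now deg[2]=0, deg[5]=2.
Step 6: smallest deg-1 vertex = 7, p_6 = 5. Add edge {5,7}. Now deg[7]=0, deg[5]=1.
Step 7: smallest deg-1 vertex = 5, p_7 = 9. Add edge {5,9}. Now deg[5]=0, deg[9]=1.
Final: two remaining deg-1 vertices are 8, 9. Add edge {8,9}.

Answer: 1 9
3 6
4 6
2 4
2 5
5 7
5 9
8 9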